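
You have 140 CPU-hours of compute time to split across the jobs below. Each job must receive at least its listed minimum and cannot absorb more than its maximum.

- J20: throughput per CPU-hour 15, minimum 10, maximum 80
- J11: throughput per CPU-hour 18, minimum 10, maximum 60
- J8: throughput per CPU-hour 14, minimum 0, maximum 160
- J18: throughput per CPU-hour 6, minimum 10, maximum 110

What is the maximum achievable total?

2190

Meeting every minimum uses 10+10+0+10 = 30 CPU-hours, leaving 110.
Highest throughput per CPU-hour first: J11 18 > J20 15 > J8 14 > J18 6.
Give J11 50 more to hit its cap of 60 ; 60 left.
Only 60 left; J20 takes them to reach 70.
Total = 15×70 + 18×60 + 6×10 = 2190.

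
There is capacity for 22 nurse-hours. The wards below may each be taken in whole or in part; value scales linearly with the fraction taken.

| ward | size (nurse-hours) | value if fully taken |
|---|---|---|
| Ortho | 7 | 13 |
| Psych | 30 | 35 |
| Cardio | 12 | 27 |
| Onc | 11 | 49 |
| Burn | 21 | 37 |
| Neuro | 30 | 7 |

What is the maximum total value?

73.75

Rank by value-to-size ratio: Onc 49/11≈4.45, Cardio 27/12≈2.25, Ortho 13/7≈1.86, Burn 37/21≈1.76, Psych 35/30≈1.17, Neuro 7/30≈0.233.
Onc: take in full, 11 nurse-hours for value 49 → 11 left.
Fill the last 11 nurse-hours with part of Cardio: 11/12 of it earns 24.75.
Total value = 73.75.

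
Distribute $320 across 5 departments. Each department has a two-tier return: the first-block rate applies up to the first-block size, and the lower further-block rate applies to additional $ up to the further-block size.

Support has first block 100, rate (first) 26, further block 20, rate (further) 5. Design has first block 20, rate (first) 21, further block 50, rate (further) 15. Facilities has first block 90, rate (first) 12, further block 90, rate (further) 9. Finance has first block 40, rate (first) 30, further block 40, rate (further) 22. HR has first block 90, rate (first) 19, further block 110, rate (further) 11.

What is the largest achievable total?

Treat each block as its own option and order by rate: Finance/tier1 30 > Support/tier1 26 > Finance/tier2 22 > Design/tier1 21 > HR/tier1 19 > Design/tier2 15 > Facilities/tier1 12 > HR/tier2 11 > Facilities/tier2 9 > Support/tier2 5.
Finance/tier1 (30): +40 — 280 left.
Support/tier1 (26): +100 — 180 left.
Finance/tier2 (22): +40 — 140 left.
Design/tier1 (21): +20 — 120 left.
HR/tier1 (19): +90 — 30 left.
30 remain; put them into Design tier2 at 15.
Total = 30×40 + 26×100 + 22×40 + 21×20 + 19×90 + 15×30 = 7260.

7260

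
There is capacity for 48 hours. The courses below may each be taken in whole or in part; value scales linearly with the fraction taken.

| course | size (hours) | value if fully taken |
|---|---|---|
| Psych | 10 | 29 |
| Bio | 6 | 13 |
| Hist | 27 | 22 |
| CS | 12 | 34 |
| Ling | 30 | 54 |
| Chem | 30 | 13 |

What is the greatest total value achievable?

112

Sort by value density: Psych 29/10≈2.9, CS 34/12≈2.83, Bio 13/6≈2.17, Ling 54/30≈1.8, Hist 22/27≈0.815, Chem 13/30≈0.433.
Take all of Psych (10 hours, value 29) ; 38 hours left.
CS: take in full, 12 hours for value 34 ; 26 left.
Take all of Bio (6 hours, value 13) ; 20 hours left.
Fill the last 20 hours with part of Ling: 20/30 of it earns 36.
Total value = 112.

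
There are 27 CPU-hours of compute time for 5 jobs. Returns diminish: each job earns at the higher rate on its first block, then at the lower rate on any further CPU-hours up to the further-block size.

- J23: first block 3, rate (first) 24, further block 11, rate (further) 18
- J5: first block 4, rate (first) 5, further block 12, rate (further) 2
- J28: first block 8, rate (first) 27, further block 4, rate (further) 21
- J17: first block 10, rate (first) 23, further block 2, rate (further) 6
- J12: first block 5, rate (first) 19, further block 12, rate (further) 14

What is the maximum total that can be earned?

640

Rank every tier by rate: J28/tier1 27 > J23/tier1 24 > J17/tier1 23 > J28/tier2 21 > J12/tier1 19 > J23/tier2 18 > J12/tier2 14 > J17/tier2 6 > J5/tier1 5 > J5/tier2 2.
Fill J28 tier1 block (8 at 27) ; 19 left.
J23/tier1 (24): +3 ; 16 left.
J17 tier1 at 23: fill all 10 ; 6 left.
J28/tier2 (21): +4 ; 2 left.
J12/tier1: +2 of 5 at 19; pool empty.
Total = 27×8 + 24×3 + 23×10 + 21×4 + 19×2 = 640.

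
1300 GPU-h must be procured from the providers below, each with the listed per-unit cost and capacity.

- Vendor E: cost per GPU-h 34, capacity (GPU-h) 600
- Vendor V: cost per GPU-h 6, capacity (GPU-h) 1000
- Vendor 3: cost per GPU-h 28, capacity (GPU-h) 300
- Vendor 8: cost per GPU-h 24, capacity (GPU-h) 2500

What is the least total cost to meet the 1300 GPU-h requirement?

Cheapest first:
Vendor V (6): use full 1000 → 300 GPU-h to go.
Take 300 from Vendor 8 at 24 to finish.
Vendor 3, Vendor E: unused.
Cost = 1000×6 + 300×24 = 13200.

13200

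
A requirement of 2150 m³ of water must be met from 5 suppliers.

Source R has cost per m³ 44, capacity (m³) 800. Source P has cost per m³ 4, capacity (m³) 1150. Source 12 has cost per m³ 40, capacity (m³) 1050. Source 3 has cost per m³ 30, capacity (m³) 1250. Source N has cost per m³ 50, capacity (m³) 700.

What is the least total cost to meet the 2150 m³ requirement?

34600

Use suppliers in increasing cost order.
Source P (4): use full 1150 ; 1000 m³ to go.
Source 3 at 30: take 1000 of its 1250 ; requirement met.
Source 12, Source R, Source N: unused.
Cost = 1150×4 + 1000×30 = 34600.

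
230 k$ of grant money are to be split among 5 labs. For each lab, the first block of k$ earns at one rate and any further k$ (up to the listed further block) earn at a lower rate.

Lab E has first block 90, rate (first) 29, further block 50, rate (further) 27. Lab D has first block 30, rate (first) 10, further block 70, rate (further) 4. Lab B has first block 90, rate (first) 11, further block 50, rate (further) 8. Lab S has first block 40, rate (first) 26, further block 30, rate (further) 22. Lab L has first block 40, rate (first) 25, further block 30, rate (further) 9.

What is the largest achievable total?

Treat each block as its own option and order by rate: Lab E/tier1 29 > Lab E/tier2 27 > Lab S/tier1 26 > Lab L/tier1 25 > Lab S/tier2 22 > Lab B/tier1 11 > Lab D/tier1 10 > Lab L/tier2 9 > Lab B/tier2 8 > Lab D/tier2 4.
Fill Lab E tier1 block (90 at 29) ; 140 left.
Lab E/tier2 (27): +50 ; 90 left.
Lab S tier1 at 26: fill all 40 ; 50 left.
Lab L tier1 at 25: fill all 40 ; 10 left.
10 remain; put them into Lab S tier2 at 22.
Total = 29×90 + 27×50 + 26×40 + 25×40 + 22×10 = 6220.

6220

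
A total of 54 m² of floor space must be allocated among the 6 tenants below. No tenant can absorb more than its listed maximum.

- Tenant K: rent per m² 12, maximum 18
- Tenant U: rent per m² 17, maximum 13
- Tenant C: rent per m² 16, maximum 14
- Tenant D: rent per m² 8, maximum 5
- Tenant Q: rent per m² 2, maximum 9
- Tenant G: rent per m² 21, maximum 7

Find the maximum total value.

Order the tenants by rent per m²: Tenant G 21 > Tenant U 17 > Tenant C 16 > Tenant K 12 > Tenant D 8 > Tenant Q 2.
Tenant G: +7 to 7 (cap) ; 47 left.
Tenant U: +13 to 13 (cap) ; 34 left.
Tenant C: +14 to 14 (cap) ; 20 left.
Tenant K takes 18 to reach its cap of 18 ; 2 left.
Only 2 left; Tenant D takes them to reach 2.
Total = 12×18 + 17×13 + 16×14 + 8×2 + 21×7 = 824.

824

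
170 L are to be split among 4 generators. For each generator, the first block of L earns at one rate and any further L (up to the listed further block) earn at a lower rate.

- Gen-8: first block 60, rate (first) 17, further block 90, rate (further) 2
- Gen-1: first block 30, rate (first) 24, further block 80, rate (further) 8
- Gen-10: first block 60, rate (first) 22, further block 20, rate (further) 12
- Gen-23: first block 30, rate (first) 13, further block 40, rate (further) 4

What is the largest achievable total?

Order all 8 blocks by rate: Gen-1/tier1 24 > Gen-10/tier1 22 > Gen-8/tier1 17 > Gen-23/tier1 13 > Gen-10/tier2 12 > Gen-1/tier2 8 > Gen-23/tier2 4 > Gen-8/tier2 2.
Gen-1 tier1 at 24: fill all 30 → 140 left.
Gen-10 tier1 at 22: fill all 60 → 80 left.
Fill Gen-8 tier1 block (60 at 17) → 20 left.
Gen-23 tier1 at 13: only 20 left, fill 20.
Total = 24×30 + 22×60 + 17×60 + 13×20 = 3320.

3320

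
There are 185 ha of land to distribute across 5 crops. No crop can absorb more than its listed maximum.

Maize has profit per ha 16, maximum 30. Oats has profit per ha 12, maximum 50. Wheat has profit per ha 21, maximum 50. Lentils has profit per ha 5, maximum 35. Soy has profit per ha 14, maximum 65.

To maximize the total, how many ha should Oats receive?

Rank by profit per ha: Wheat 21 > Maize 16 > Soy 14 > Oats 12 > Lentils 5.
Wheat: +50 to 50 (cap) → 135 left.
Maize: +30 to 30 (cap) → 105 left.
Soy takes 65 to reach its cap of 65 → 40 left.
Oats has room for 50 but only 40 remain, so it gets 40.

40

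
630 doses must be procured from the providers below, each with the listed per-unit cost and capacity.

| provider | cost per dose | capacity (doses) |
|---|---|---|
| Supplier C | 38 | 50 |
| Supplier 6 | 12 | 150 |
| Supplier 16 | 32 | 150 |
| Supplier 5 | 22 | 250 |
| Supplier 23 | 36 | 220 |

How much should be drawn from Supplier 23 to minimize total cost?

Fill from the cheapest provider first.
Supplier 6 at 12: take all 150 doses — 480 still needed.
Supplier 5 (22): use full 250 — 230 doses to go.
Supplier 16 at 32: take all 150 doses — 80 still needed.
Supplier 23 at 36: take 80 of its 220 — requirement met.
Supplier C: unused.

80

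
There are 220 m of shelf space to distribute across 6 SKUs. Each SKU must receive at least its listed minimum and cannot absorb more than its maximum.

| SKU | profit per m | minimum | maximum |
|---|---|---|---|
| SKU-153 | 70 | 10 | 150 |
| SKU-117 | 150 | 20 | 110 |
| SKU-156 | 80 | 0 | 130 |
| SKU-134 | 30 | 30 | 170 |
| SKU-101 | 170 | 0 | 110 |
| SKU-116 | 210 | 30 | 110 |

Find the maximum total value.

Meeting every minimum uses 10+20+0+30+0+30 = 90 m, leaving 130.
Order the SKUs by profit per m: SKU-116 210 > SKU-101 170 > SKU-117 150 > SKU-156 80 > SKU-153 70 > SKU-134 30.
Give SKU-116 80 more to hit its cap of 110 ; 50 left.
Only 50 left; SKU-101 takes them to reach 50.
Total = 70×10 + 150×20 + 30×30 + 170×50 + 210×110 = 36200.

36200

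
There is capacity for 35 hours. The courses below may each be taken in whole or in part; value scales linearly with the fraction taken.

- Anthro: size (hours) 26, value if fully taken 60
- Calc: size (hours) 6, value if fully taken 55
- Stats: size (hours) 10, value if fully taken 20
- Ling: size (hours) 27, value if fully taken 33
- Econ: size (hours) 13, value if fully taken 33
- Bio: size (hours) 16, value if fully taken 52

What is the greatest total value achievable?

Best value per unit of size first: Calc 55/6≈9.17, Bio 52/16≈3.25, Econ 33/13≈2.54, Anthro 60/26≈2.31, Stats 20/10≈2, Ling 33/27≈1.22.
All 6 hours of Calc fit (value 55) ; 29 remain.
Bio: take in full, 16 hours for value 52 ; 13 left.
Take all of Econ (13 hours, value 33) ; 0 hours left.
Total value = 140.

140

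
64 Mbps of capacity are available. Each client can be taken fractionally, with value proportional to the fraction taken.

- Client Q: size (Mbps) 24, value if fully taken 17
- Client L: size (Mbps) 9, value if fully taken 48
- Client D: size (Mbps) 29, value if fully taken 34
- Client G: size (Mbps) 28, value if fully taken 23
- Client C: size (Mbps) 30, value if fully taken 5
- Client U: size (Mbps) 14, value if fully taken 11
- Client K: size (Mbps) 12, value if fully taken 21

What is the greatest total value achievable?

114.5

Rank by value-to-size ratio: Client L 48/9≈5.33, Client K 21/12≈1.75, Client D 34/29≈1.17, Client G 23/28≈0.821, Client U 11/14≈0.786, Client Q 17/24≈0.708, Client C 5/30≈0.167.
All 9 Mbps of Client L fit (value 48) — 55 remain.
Client K: take in full, 12 Mbps for value 21 — 43 left.
Take all of Client D (29 Mbps, value 34) — 14 Mbps left.
14 Mbps left: a 14/28 share of Client G gives 23×14/28 = 11.5.
Total value = 114.5.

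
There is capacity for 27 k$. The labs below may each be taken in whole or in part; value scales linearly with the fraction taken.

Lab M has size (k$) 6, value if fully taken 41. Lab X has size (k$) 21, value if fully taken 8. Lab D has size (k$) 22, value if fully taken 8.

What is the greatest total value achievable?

49

Sort by value density: Lab M 41/6≈6.83, Lab X 8/21≈0.381, Lab D 8/22≈0.364.
Lab M: take in full, 6 k$ for value 41 ; 21 left.
All 21 k$ of Lab X fit (value 8) ; 0 remain.
Total value = 49.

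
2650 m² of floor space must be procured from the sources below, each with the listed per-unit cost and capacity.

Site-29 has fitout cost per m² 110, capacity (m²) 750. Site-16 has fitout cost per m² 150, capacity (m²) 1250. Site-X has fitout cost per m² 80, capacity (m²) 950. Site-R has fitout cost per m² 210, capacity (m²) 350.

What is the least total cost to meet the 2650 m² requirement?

301000

Fill from the cheapest source first.
Site-X (80): use full 950 — 1700 m² to go.
Site-29 (110): use full 750 — 950 m² to go.
Site-16 at 150: take 950 of its 1250 — requirement met.
Site-R: unused.
Cost = 950×80 + 750×110 + 950×150 = 301000.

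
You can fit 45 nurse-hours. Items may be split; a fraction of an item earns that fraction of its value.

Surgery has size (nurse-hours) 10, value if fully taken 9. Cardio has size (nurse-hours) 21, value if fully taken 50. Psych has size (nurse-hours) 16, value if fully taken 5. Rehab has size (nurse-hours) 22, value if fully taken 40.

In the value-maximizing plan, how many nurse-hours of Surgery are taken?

Sort by value density: Cardio 50/21≈2.38, Rehab 40/22≈1.82, Surgery 9/10≈0.9, Psych 5/16≈0.312.
Cardio: take in full, 21 nurse-hours for value 50 → 24 left.
Take all of Rehab (22 nurse-hours, value 40) → 2 nurse-hours left.
Fill the last 2 nurse-hours with part of Surgery: 2/10 of it earns 1.8.

2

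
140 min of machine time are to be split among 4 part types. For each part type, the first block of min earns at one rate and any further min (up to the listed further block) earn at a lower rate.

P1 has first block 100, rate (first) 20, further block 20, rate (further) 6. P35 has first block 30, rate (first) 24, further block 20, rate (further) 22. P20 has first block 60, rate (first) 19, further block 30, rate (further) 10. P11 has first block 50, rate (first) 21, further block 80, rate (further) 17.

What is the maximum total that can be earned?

Rank every tier by rate: P35/T1 24 > P35/T2 22 > P11/T1 21 > P1/T1 20 > P20/T1 19 > P11/T2 17 > P20/T2 10 > P1/T2 6.
P35/T1 (24): +30 — 110 left.
Fill P35 T2 block (20 at 22) — 90 left.
Fill P11 T1 block (50 at 21) — 40 left.
P1/T1: +40 of 100 at 20; pool empty.
Total = 24×30 + 22×20 + 21×50 + 20×40 = 3010.

3010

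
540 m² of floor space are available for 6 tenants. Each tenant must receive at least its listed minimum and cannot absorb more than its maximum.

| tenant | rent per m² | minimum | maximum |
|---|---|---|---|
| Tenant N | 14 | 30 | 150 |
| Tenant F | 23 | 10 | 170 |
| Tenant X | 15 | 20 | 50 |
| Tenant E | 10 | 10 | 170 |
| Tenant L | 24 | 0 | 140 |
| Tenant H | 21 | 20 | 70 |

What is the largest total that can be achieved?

10990

Meeting every minimum uses 30+10+20+10+0+20 = 90 m², leaving 450.
Rank by rent per m²: Tenant L 24 > Tenant F 23 > Tenant H 21 > Tenant X 15 > Tenant N 14 > Tenant E 10.
Tenant L takes 140 more to reach its cap of 140 — 310 left.
Give Tenant F 160 more to hit its cap of 170 — 150 left.
Tenant H: +50 to 70 (cap) — 100 left.
Tenant X: +30 to 50 (cap) — 70 left.
Only 70 left; Tenant N takes them to reach 100.
Total = 14×100 + 23×170 + 15×50 + 10×10 + 24×140 + 21×70 = 10990.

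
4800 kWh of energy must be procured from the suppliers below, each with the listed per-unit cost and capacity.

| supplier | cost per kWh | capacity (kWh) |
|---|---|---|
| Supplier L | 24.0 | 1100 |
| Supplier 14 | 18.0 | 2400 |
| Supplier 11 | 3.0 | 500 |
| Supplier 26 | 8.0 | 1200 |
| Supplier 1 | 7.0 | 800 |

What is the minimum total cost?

58100

Cheapest first:
Supplier 11 (3.0): use full 500 ; 4300 kWh to go.
Supplier 1 at 7.0: take all 800 kWh ; 3500 still needed.
Supplier 26 at 8.0: take all 1200 kWh ; 2300 still needed.
Take 2300 from Supplier 14 at 18.0 to finish.
Supplier L: unused.
Cost = 500×3.0 + 800×7.0 + 1200×8.0 + 2300×18.0 = 58100.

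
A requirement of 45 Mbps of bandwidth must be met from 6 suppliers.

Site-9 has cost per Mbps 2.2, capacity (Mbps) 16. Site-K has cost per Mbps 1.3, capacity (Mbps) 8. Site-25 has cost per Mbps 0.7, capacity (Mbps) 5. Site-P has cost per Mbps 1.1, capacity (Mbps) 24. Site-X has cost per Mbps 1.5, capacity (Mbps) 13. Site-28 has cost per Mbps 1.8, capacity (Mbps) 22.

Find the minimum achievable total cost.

Cheapest first:
Take 5 from Site-25 at 0.7 ; need 40 more.
Take 24 from Site-P at 1.1 ; need 16 more.
Site-K (1.3): use full 8 ; 8 Mbps to go.
Site-X (1.5): take the remaining 8 ; done.
Site-28, Site-9: unused.
Cost = 5×0.7 + 24×1.1 + 8×1.3 + 8×1.5 = 52.3.

52.3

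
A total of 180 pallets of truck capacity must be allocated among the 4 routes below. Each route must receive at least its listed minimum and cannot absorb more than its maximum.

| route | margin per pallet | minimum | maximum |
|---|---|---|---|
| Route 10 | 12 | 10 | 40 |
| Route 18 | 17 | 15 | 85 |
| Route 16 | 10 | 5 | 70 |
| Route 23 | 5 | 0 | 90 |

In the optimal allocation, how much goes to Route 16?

Meeting every minimum uses 10+15+5+0 = 30 pallets, leaving 150.
Order the routes by margin per pallet: Route 18 17 > Route 10 12 > Route 16 10 > Route 23 5.
Route 18: +70 to 85 (cap) → 80 left.
Route 10: +30 to 40 (cap) → 50 left.
Route 16 has room for 65 more but only 50 remain, so it gets 55.

55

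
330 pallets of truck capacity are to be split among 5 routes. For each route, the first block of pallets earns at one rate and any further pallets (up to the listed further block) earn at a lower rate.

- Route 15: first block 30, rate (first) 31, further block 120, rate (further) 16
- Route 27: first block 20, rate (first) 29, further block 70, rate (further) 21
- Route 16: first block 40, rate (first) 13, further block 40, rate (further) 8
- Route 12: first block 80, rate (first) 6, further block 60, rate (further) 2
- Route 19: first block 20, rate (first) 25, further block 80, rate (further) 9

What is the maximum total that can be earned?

Order all 10 blocks by rate: Route 15/first 31 > Route 27/first 29 > Route 19/first 25 > Route 27/second 21 > Route 15/second 16 > Route 16/first 13 > Route 19/second 9 > Route 16/second 8 > Route 12/first 6 > Route 12/second 2.
Fill Route 15 first block (30 at 31) → 300 left.
Route 27/first (29): +20 → 280 left.
Route 19/first (25): +20 → 260 left.
Route 27 second at 21: fill all 70 → 190 left.
Route 15/second (16): +120 → 70 left.
Route 16 first at 13: fill all 40 → 30 left.
Route 19/second: +30 of 80 at 9; pool empty.
Total = 31×30 + 29×20 + 25×20 + 21×70 + 16×120 + 13×40 + 9×30 = 6190.

6190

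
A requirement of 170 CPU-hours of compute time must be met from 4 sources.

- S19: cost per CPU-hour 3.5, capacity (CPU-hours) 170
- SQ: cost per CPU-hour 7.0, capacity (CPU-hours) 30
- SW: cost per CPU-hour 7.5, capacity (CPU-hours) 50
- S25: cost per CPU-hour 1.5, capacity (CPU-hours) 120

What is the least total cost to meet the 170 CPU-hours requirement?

Cheapest first:
Take 120 from S25 at 1.5 → need 50 more.
S19 (3.5): take the remaining 50 → done.
SQ, SW: unused.
Cost = 120×1.5 + 50×3.5 = 355.

355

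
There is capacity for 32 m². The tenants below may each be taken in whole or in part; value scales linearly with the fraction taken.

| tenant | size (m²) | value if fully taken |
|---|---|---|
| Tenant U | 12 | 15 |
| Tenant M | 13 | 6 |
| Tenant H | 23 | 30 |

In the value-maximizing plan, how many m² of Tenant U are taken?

Sort by value density: Tenant H 30/23≈1.3, Tenant U 15/12≈1.25, Tenant M 6/13≈0.462.
Tenant H: take in full, 23 m² for value 30 → 9 left.
Only 9 m² remain; take 9/12 of Tenant U for value 15×9/12 = 11.25.

9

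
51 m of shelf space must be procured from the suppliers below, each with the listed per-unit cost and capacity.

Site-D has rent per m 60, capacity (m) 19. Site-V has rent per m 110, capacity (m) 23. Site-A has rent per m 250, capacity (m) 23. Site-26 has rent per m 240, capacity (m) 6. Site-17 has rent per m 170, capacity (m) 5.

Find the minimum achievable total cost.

Use suppliers in increasing cost order.
Take 19 from Site-D at 60 — need 32 more.
Site-V (110): use full 23 — 9 m to go.
Take 5 from Site-17 at 170 — need 4 more.
Site-26 at 240: take 4 of its 6 — requirement met.
Site-A: unused.
Cost = 19×60 + 23×110 + 5×170 + 4×240 = 5480.

5480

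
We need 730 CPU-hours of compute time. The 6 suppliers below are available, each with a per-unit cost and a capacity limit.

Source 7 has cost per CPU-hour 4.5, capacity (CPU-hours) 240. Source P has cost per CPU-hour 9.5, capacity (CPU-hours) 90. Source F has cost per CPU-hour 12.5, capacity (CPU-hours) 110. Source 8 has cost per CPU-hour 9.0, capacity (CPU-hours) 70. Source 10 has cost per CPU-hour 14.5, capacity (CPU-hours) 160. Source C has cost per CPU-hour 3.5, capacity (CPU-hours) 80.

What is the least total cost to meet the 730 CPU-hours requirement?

Fill from the cheapest supplier first.
Source C at 3.5: take all 80 CPU-hours ; 650 still needed.
Source 7 (4.5): use full 240 ; 410 CPU-hours to go.
Source 8 at 9.0: take all 70 CPU-hours ; 340 still needed.
Take 90 from Source P at 9.5 ; need 250 more.
Source F at 12.5: take all 110 CPU-hours ; 140 still needed.
Source 10 (14.5): take the remaining 140 ; done.
Cost = 80×3.5 + 240×4.5 + 70×9.0 + 90×9.5 + 110×12.5 + 140×14.5 = 6250.

6250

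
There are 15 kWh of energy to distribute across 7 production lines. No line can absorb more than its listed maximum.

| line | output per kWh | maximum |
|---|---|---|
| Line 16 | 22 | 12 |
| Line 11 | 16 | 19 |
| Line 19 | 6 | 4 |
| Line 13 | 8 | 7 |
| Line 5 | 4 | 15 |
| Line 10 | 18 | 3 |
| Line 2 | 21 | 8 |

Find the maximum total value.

327

Order the production lines by output per kWh: Line 16 22 > Line 2 21 > Line 10 18 > Line 11 16 > Line 13 8 > Line 19 6 > Line 5 4.
Give Line 16 12 to hit its cap of 12 ; 3 left.
Line 2 has room for 8 but only 3 remain, so it gets 3.
Total = 22×12 + 21×3 = 327.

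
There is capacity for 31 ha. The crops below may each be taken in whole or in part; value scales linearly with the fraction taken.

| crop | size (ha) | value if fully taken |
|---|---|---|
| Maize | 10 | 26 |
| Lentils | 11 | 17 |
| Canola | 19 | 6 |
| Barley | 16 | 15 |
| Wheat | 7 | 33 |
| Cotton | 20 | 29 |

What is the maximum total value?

80.35

Sort by value density: Wheat 33/7≈4.71, Maize 26/10≈2.6, Lentils 17/11≈1.55, Cotton 29/20≈1.45, Barley 15/16≈0.938, Canola 6/19≈0.316.
Take all of Wheat (7 ha, value 33) → 24 ha left.
Maize: take in full, 10 ha for value 26 → 14 left.
All 11 ha of Lentils fit (value 17) → 3 remain.
3 ha left: a 3/20 share of Cotton gives 29×3/20 = 4.35.
Total value = 80.35.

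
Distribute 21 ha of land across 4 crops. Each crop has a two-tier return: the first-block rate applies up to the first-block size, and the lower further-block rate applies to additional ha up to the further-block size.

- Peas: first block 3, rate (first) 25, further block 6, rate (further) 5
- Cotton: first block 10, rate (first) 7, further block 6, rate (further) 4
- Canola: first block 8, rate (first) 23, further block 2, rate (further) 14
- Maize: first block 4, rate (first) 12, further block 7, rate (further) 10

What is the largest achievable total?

Order all 8 blocks by rate: Peas/T1 25 > Canola/T1 23 > Canola/T2 14 > Maize/T1 12 > Maize/T2 10 > Cotton/T1 7 > Peas/T2 5 > Cotton/T2 4.
Peas/T1 (25): +3 → 18 left.
Fill Canola T1 block (8 at 23) → 10 left.
Canola T2 at 14: fill all 2 → 8 left.
Maize T1 at 12: fill all 4 → 4 left.
Maize/T2: +4 of 7 at 10; pool empty.
Total = 25×3 + 23×8 + 14×2 + 12×4 + 10×4 = 375.

375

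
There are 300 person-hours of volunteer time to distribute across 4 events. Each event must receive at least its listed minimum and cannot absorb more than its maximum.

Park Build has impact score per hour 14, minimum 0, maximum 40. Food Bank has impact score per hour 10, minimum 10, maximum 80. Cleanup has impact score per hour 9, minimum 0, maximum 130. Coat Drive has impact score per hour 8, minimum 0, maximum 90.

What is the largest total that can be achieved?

2930

Meeting every minimum uses 0+10+0+0 = 10 person-hours, leaving 290.
Rank by impact score per hour: Park Build 14 > Food Bank 10 > Cleanup 9 > Coat Drive 8.
Park Build takes 40 more to reach its cap of 40 → 250 left.
Give Food Bank 70 more to hit its cap of 80 → 180 left.
Give Cleanup 130 more to hit its cap of 130 → 50 left.
Coat Drive has room for 90 more but only 50 remain, so it gets 50.
Total = 14×40 + 10×80 + 9×130 + 8×50 = 2930.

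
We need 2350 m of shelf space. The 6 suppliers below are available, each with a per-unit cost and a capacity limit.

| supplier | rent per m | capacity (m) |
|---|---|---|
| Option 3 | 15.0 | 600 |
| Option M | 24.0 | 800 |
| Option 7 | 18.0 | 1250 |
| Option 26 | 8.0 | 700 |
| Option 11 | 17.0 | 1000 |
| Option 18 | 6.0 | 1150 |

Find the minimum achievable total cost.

Fill from the cheapest supplier first.
Take 1150 from Option 18 at 6.0 — need 1200 more.
Take 700 from Option 26 at 8.0 — need 500 more.
Option 3 (15.0): take the remaining 500 — done.
Option 11, Option 7, Option M: unused.
Cost = 1150×6.0 + 700×8.0 + 500×15.0 = 20000.

20000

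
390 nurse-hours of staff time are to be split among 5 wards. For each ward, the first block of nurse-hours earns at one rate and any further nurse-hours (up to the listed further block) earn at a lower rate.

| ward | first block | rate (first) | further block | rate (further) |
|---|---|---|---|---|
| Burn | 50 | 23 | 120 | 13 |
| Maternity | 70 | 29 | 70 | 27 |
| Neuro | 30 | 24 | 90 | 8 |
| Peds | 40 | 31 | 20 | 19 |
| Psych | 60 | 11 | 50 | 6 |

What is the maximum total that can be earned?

8840

Rank every tier by rate: Peds/T1 31 > Maternity/T1 29 > Maternity/T2 27 > Neuro/T1 24 > Burn/T1 23 > Peds/T2 19 > Burn/T2 13 > Psych/T1 11 > Neuro/T2 8 > Psych/T2 6.
Peds/T1 (31): +40 ; 350 left.
Fill Maternity T1 block (70 at 29) ; 280 left.
Fill Maternity T2 block (70 at 27) ; 210 left.
Neuro T1 at 24: fill all 30 ; 180 left.
Burn T1 at 23: fill all 50 ; 130 left.
Peds T2 at 19: fill all 20 ; 110 left.
Burn T2 at 13: only 110 left, fill 110.
Total = 31×40 + 29×70 + 27×70 + 24×30 + 23×50 + 19×20 + 13×110 = 8840.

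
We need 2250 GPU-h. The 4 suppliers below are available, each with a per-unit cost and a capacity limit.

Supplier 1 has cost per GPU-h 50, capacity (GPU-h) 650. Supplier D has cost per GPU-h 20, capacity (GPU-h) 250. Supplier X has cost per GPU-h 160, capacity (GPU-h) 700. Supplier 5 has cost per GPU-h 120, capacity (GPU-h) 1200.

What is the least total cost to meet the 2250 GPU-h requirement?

Use suppliers in increasing cost order.
Supplier D (20): use full 250 — 2000 GPU-h to go.
Supplier 1 (50): use full 650 — 1350 GPU-h to go.
Supplier 5 at 120: take all 1200 GPU-h — 150 still needed.
Supplier X (160): take the remaining 150 — done.
Cost = 250×20 + 650×50 + 1200×120 + 150×160 = 205500.

205500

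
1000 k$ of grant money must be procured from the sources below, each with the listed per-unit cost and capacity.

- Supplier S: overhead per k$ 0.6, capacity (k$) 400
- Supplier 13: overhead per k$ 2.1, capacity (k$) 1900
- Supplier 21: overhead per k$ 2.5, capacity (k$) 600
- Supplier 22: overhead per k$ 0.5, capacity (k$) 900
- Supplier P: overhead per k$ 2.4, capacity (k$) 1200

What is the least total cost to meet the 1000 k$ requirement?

Fill from the cheapest source first.
Supplier 22 at 0.5: take all 900 k$ — 100 still needed.
Take 100 from Supplier S at 0.6 to finish.
Supplier 13, Supplier P, Supplier 21: unused.
Cost = 900×0.5 + 100×0.6 = 510.

510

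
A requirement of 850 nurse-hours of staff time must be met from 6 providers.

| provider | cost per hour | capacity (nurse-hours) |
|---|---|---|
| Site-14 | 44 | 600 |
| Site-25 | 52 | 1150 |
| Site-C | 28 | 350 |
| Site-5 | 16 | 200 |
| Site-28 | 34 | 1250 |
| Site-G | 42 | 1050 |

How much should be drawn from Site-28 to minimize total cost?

Use providers in increasing cost order.
Take 200 from Site-5 at 16 — need 650 more.
Site-C at 28: take all 350 nurse-hours — 300 still needed.
Take 300 from Site-28 at 34 to finish.
Site-G, Site-14, Site-25: unused.

300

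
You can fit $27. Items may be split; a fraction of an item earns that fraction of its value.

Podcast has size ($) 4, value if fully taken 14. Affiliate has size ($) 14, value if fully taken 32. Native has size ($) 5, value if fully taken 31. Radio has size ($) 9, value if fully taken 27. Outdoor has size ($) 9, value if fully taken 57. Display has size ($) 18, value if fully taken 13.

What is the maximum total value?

129

Rank by value-to-size ratio: Outdoor 57/9≈6.33, Native 31/5≈6.2, Podcast 14/4≈3.5, Radio 27/9≈3, Affiliate 32/14≈2.29, Display 13/18≈0.722.
Take all of Outdoor (9 $, value 57) → 18 $ left.
Take all of Native (5 $, value 31) → 13 $ left.
Podcast: take in full, 4 $ for value 14 → 9 left.
All 9 $ of Radio fit (value 27) → 0 remain.
Total value = 129.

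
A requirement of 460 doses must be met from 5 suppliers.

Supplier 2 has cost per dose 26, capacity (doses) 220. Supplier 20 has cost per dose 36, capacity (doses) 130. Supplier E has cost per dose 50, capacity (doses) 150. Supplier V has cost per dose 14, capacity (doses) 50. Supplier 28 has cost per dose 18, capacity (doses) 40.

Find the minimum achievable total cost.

12820

Use suppliers in increasing cost order.
Supplier V at 14: take all 50 doses → 410 still needed.
Take 40 from Supplier 28 at 18 → need 370 more.
Supplier 2 at 26: take all 220 doses → 150 still needed.
Supplier 20 (36): use full 130 → 20 doses to go.
Take 20 from Supplier E at 50 to finish.
Cost = 50×14 + 40×18 + 220×26 + 130×36 + 20×50 = 12820.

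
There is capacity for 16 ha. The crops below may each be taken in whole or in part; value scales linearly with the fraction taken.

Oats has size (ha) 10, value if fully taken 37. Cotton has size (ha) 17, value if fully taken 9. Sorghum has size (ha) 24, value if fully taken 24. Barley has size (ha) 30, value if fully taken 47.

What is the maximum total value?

46.4

Rank by value-to-size ratio: Oats 37/10≈3.7, Barley 47/30≈1.57, Sorghum 24/24≈1, Cotton 9/17≈0.529.
Oats: take in full, 10 ha for value 37 → 6 left.
Only 6 ha remain; take 6/30 of Barley for value 47×6/30 = 9.4.
Total value = 46.4.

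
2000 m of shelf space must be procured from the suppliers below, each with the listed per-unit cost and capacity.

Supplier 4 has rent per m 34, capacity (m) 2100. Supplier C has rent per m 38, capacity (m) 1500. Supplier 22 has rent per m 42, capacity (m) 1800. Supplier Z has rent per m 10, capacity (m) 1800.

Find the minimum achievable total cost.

24800

Fill from the cheapest supplier first.
Supplier Z (10): use full 1800 — 200 m to go.
Supplier 4 (34): take the remaining 200 — done.
Supplier C, Supplier 22: unused.
Cost = 1800×10 + 200×34 = 24800.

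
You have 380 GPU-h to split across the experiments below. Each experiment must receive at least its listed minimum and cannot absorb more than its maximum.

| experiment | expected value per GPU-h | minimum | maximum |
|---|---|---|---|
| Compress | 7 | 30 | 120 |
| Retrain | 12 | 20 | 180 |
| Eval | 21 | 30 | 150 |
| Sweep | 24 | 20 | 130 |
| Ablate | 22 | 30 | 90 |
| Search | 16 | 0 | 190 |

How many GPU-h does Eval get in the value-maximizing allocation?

Meeting every minimum uses 30+20+30+20+30+0 = 130 GPU-h, leaving 250.
Highest expected value per GPU-h first: Sweep 24 > Ablate 22 > Eval 21 > Search 16 > Retrain 12 > Compress 7.
Sweep: +110 to 130 (cap) ; 140 left.
Give Ablate 60 more to hit its cap of 90 ; 80 left.
Eval has room for 120 more but only 80 remain, so it gets 110.

110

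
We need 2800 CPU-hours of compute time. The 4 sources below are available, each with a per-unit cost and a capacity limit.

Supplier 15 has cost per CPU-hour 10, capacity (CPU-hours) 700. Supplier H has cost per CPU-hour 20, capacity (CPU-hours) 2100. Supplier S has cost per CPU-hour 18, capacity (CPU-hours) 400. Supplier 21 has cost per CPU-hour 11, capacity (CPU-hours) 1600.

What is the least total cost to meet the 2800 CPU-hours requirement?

Fill from the cheapest source first.
Supplier 15 at 10: take all 700 CPU-hours → 2100 still needed.
Supplier 21 at 11: take all 1600 CPU-hours → 500 still needed.
Take 400 from Supplier S at 18 → need 100 more.
Supplier H at 20: take 100 of its 2100 → requirement met.
Cost = 700×10 + 1600×11 + 400×18 + 100×20 = 33800.

33800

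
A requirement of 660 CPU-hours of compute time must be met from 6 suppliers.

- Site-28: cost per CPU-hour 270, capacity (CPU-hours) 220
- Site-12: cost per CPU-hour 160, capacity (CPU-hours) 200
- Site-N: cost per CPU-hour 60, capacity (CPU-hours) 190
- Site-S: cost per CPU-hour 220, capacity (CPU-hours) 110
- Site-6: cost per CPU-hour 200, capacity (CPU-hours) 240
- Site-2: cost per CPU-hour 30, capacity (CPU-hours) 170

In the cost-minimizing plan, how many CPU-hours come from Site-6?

Cheapest first:
Take 170 from Site-2 at 30 — need 490 more.
Take 190 from Site-N at 60 — need 300 more.
Site-12 at 160: take all 200 CPU-hours — 100 still needed.
Site-6 (200): take the remaining 100 — done.
Site-S, Site-28: unused.

100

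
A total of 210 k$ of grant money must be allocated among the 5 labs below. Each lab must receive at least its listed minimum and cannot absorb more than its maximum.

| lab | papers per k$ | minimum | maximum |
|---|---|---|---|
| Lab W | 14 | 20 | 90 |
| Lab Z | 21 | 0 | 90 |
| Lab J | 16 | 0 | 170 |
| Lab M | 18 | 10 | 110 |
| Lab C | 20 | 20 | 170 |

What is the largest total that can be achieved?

4150

Meeting every minimum uses 20+0+0+10+20 = 50 k$, leaving 160.
Order the labs by papers per k$: Lab Z 21 > Lab C 20 > Lab M 18 > Lab J 16 > Lab W 14.
Lab Z: +90 to 90 (cap) ; 70 left.
Lab C: +70 (room for 150) → 90. Pool exhausted.
Total = 14×20 + 21×90 + 18×10 + 20×90 = 4150.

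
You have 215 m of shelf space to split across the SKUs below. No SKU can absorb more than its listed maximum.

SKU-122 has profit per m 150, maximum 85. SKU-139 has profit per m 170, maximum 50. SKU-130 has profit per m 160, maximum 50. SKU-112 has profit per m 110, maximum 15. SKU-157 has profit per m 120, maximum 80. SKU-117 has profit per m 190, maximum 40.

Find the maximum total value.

35350

Rank by profit per m: SKU-117 190 > SKU-139 170 > SKU-130 160 > SKU-122 150 > SKU-157 120 > SKU-112 110.
SKU-117 takes 40 to reach its cap of 40 ; 175 left.
SKU-139 takes 50 to reach its cap of 50 ; 125 left.
Give SKU-130 50 to hit its cap of 50 ; 75 left.
Only 75 left; SKU-122 takes them to reach 75.
Total = 150×75 + 170×50 + 160×50 + 190×40 = 35350.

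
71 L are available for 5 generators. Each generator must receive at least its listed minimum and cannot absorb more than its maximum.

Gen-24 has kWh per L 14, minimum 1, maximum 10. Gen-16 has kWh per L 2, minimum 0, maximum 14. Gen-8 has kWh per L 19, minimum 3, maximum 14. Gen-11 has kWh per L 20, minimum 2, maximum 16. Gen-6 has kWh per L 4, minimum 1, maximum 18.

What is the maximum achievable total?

Meeting every minimum uses 1+0+3+2+1 = 7 L, leaving 64.
Rank by kWh per L: Gen-11 20 > Gen-8 19 > Gen-24 14 > Gen-6 4 > Gen-16 2.
Give Gen-11 14 more to hit its cap of 16 ; 50 left.
Give Gen-8 11 more to hit its cap of 14 ; 39 left.
Gen-24: +9 to 10 (cap) ; 30 left.
Gen-6 takes 17 more to reach its cap of 18 ; 13 left.
Only 13 left; Gen-16 takes them to reach 13.
Total = 14×10 + 2×13 + 19×14 + 20×16 + 4×18 = 824.

824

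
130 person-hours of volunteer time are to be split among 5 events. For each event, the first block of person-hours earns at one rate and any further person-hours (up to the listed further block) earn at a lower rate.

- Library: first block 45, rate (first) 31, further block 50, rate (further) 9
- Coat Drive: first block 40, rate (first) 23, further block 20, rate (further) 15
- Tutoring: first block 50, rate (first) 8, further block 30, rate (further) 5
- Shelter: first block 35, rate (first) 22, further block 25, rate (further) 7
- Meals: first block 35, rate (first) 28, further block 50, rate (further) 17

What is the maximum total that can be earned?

Order all 10 blocks by rate: Library/T1 31 > Meals/T1 28 > Coat Drive/T1 23 > Shelter/T1 22 > Meals/T2 17 > Coat Drive/T2 15 > Library/T2 9 > Tutoring/T1 8 > Shelter/T2 7 > Tutoring/T2 5.
Library T1 at 31: fill all 45 — 85 left.
Meals T1 at 28: fill all 35 — 50 left.
Coat Drive/T1 (23): +40 — 10 left.
Shelter T1 at 22: only 10 left, fill 10.
Total = 31×45 + 28×35 + 23×40 + 22×10 = 3515.

3515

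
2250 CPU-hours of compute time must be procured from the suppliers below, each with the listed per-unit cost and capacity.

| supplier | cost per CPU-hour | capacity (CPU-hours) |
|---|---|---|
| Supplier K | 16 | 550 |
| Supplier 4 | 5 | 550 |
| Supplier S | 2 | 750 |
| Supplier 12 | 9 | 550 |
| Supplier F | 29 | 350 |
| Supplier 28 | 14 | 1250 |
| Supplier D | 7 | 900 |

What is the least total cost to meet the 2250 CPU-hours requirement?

11000

Fill from the cheapest supplier first.
Take 750 from Supplier S at 2 → need 1500 more.
Supplier 4 (5): use full 550 → 950 CPU-hours to go.
Supplier D (7): use full 900 → 50 CPU-hours to go.
Take 50 from Supplier 12 at 9 to finish.
Supplier 28, Supplier K, Supplier F: unused.
Cost = 750×2 + 550×5 + 900×7 + 50×9 = 11000.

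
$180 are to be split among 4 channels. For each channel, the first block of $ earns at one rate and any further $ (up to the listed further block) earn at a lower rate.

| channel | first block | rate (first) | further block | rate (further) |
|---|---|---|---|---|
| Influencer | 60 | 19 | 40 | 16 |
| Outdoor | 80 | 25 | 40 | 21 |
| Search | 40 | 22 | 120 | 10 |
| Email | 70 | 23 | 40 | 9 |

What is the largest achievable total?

4270

Rank every tier by rate: Outdoor/tier1 25 > Email/tier1 23 > Search/tier1 22 > Outdoor/tier2 21 > Influencer/tier1 19 > Influencer/tier2 16 > Search/tier2 10 > Email/tier2 9.
Fill Outdoor tier1 block (80 at 25) ; 100 left.
Email/tier1 (23): +70 ; 30 left.
30 remain; put them into Search tier1 at 22.
Total = 25×80 + 23×70 + 22×30 = 4270.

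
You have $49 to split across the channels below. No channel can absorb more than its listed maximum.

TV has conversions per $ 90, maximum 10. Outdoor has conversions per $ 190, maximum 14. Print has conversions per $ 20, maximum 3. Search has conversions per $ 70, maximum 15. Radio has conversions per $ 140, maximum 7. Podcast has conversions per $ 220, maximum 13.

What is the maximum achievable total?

7750

Rank by conversions per $: Podcast 220 > Outdoor 190 > Radio 140 > TV 90 > Search 70 > Print 20.
Give Podcast 13 to hit its cap of 13 → 36 left.
Give Outdoor 14 to hit its cap of 14 → 22 left.
Radio takes 7 to reach its cap of 7 → 15 left.
TV: +10 to 10 (cap) → 5 left.
Only 5 left; Search takes them to reach 5.
Total = 90×10 + 190×14 + 70×5 + 140×7 + 220×13 = 7750.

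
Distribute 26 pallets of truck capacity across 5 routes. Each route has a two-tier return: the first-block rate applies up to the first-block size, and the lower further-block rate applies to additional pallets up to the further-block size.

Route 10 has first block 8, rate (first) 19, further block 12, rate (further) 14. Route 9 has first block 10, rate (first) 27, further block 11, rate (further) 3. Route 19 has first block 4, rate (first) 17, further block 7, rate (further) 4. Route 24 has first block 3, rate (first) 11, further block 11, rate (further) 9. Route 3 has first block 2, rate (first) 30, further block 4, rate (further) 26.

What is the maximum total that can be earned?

620

Treat each block as its own option and order by rate: Route 3/T1 30 > Route 9/T1 27 > Route 3/T2 26 > Route 10/T1 19 > Route 19/T1 17 > Route 10/T2 14 > Route 24/T1 11 > Route 24/T2 9 > Route 19/T2 4 > Route 9/T2 3.
Route 3 T1 at 30: fill all 2 ; 24 left.
Route 9 T1 at 27: fill all 10 ; 14 left.
Fill Route 3 T2 block (4 at 26) ; 10 left.
Route 10 T1 at 19: fill all 8 ; 2 left.
Route 19 T1 at 17: only 2 left, fill 2.
Total = 30×2 + 27×10 + 26×4 + 19×8 + 17×2 = 620.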